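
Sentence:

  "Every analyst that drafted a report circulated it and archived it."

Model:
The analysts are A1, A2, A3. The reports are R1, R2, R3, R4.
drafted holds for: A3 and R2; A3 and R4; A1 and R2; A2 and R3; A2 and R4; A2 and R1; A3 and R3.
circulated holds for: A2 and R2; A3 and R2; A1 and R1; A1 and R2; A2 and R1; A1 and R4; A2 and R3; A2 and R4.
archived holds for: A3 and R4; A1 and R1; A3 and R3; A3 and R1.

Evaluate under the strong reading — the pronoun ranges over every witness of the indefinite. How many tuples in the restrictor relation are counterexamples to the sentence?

"it" takes "a report" as antecedent — a donkey pronoun bound across the clause boundary.
Strong reading: for every (a,r) with drafted(a,r), circulated(a,r) ∧ archived(a,r).
Restrictor pairs: (A1,R2) ✗  (A2,R1) ✗  (A2,R3) ✗  (A2,R4) ✗  (A3,R2) ✗  (A3,R3) ✗  (A3,R4) ✗
Counterexamples (restrictor pairs failing the scope): 7.

7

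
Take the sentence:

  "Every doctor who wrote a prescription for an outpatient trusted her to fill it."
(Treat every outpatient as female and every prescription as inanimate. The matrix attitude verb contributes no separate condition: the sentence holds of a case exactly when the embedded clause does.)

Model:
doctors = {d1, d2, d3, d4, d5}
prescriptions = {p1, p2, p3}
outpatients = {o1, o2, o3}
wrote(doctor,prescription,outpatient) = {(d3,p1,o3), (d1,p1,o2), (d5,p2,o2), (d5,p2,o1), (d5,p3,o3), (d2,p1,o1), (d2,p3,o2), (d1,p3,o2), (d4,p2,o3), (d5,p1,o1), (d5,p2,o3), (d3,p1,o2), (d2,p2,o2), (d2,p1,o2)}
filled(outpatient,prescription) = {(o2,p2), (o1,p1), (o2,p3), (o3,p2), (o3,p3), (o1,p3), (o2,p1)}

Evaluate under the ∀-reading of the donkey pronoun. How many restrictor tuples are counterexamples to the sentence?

2

"her" takes "an outpatient" as antecedent and "it" takes "a prescription"; both are donkey pronouns co-varying with the restrictor.
Strong reading: for every (d,p,o) with wrote(d,p,o), filled(o,p).
Restrictor triples: (d1,p1,o2)→filled(o2,p1) ✓  (d1,p3,o2)→filled(o2,p3) ✓  (d2,p1,o1)→filled(o1,p1) ✓  (d2,p1,o2)→filled(o2,p1) ✓  (d2,p2,o2)→filled(o2,p2) ✓  (d2,p3,o2)→filled(o2,p3) ✓  (d3,p1,o2)→filled(o2,p1) ✓  (d3,p1,o3)→filled(o3,p1) ✗  (d4,p2,o3)→filled(o3,p2) ✓  (d5,p1,o1)→filled(o1,p1) ✓  (d5,p2,o1)→filled(o1,p2) ✗  (d5,p2,o2)→filled(o2,p2) ✓  (d5,p2,o3)→filled(o3,p2) ✓  (d5,p3,o3)→filled(o3,p3) ✓
Counterexamples (restrictor triples failing the scope): 2.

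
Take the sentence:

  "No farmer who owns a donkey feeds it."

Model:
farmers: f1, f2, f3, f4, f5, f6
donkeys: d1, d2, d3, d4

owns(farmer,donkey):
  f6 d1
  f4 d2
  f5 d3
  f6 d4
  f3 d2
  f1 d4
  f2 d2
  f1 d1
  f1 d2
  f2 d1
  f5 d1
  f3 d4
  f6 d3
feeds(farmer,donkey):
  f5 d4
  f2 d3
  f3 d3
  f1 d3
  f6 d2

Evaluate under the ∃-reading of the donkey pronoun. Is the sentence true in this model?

"it" takes "a donkey" as antecedent — a donkey pronoun bound across the clause boundary.
Truth condition: for no (f,d) with owns(f,d) does feeds(f,d) hold.
Restrictor pairs — does the scope hold? (f1,d1):fails  (f1,d2):fails  (f1,d4):fails  (f2,d1):fails  (f2,d2):fails  (f3,d2):fails  (f3,d4):fails  (f4,d2):fails  (f5,d1):fails  (f5,d3):fails  (f6,d1):fails  (f6,d3):fails  (f6,d4):fails
Scope holds for no restrictor pair, so the sentence is true.

True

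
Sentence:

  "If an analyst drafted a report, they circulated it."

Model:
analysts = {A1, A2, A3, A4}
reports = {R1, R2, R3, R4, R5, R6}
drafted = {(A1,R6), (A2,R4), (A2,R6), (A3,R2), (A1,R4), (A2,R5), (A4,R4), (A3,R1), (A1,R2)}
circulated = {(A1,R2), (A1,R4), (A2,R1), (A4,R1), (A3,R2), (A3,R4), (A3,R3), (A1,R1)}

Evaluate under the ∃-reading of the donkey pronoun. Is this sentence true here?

False

"it" takes "a report" as antecedent — a donkey pronoun bound across the clause boundary.
Weak reading: every analyst a with some drafted-report has at least one drafted-report r such that circulated(a,r).
Per analyst: A1:✓  A2:✗  A3:✓  A4:✗
A2 has no witness among its drafted-reports.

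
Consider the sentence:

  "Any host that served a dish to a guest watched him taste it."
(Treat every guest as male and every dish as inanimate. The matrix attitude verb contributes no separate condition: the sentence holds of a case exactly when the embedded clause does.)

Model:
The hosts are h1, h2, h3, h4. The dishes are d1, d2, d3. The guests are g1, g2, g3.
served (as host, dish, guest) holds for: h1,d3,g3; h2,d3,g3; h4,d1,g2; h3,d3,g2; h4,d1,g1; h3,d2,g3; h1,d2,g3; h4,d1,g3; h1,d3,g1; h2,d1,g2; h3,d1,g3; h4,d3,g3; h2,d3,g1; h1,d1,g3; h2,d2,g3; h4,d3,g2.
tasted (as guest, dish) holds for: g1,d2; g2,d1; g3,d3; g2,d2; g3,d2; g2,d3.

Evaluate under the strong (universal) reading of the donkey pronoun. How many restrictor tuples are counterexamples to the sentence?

"him" takes "a guest" as antecedent and "it" takes "a dish"; both are donkey pronouns co-varying with the restrictor.
Strong reading: for every (h,d,g) with served(h,d,g), tasted(g,d).
Restrictor triples: (h1,d1,g3)→tasted(g3,d1) ✗  (h1,d2,g3)→tasted(g3,d2) ✓  (h1,d3,g1)→tasted(g1,d3) ✗  (h1,d3,g3)→tasted(g3,d3) ✓  (h2,d1,g2)→tasted(g2,d1) ✓  (h2,d2,g3)→tasted(g3,d2) ✓  (h2,d3,g1)→tasted(g1,d3) ✗  (h2,d3,g3)→tasted(g3,d3) ✓  (h3,d1,g3)→tasted(g3,d1) ✗  (h3,d2,g3)→tasted(g3,d2) ✓  (h3,d3,g2)→tasted(g2,d3) ✓  (h4,d1,g1)→tasted(g1,d1) ✗  (h4,d1,g2)→tasted(g2,d1) ✓  (h4,d1,g3)→tasted(g3,d1) ✗  (h4,d3,g2)→tasted(g2,d3) ✓  (h4,d3,g3)→tasted(g3,d3) ✓
Counterexamples (restrictor triples failing the scope): 6.

6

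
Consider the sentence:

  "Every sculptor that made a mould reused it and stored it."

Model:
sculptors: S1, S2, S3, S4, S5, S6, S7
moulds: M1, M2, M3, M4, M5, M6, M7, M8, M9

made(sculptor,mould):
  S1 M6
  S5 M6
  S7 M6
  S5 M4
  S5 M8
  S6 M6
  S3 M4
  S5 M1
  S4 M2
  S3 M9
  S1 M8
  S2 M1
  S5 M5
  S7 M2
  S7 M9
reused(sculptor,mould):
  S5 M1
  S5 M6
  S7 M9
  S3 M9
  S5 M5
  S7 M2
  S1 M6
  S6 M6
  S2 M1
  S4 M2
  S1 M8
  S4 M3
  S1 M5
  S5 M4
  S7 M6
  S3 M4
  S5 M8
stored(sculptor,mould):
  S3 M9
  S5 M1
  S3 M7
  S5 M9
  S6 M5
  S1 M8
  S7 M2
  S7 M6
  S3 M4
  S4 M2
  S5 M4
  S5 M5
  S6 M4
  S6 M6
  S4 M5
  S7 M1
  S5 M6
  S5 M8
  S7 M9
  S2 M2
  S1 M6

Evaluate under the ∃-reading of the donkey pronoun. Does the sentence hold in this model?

"it" takes "a mould" as antecedent — a donkey pronoun bound across the clause boundary.
Weak reading: every sculptor s with some made-mould has at least one made-mould m such that reused(s,m) ∧ stored(s,m).
Per sculptor: S1:✓  S2:✗  S3:✓  S4:✓  S5:✓  S6:✓  S7:✓
S2 has no witness among its made-moulds.

False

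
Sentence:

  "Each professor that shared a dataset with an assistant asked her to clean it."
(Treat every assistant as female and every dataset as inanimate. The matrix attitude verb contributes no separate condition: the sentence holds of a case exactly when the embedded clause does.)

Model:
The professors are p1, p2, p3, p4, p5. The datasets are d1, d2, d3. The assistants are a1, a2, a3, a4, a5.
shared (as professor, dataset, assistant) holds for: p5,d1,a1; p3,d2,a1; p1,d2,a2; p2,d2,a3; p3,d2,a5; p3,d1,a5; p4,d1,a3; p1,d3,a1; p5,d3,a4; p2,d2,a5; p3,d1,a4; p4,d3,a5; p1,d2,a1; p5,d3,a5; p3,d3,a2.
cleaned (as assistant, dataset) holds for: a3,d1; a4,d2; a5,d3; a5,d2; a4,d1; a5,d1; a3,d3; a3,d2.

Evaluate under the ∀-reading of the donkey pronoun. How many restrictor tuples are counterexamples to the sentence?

7

"her" takes "an assistant" as antecedent and "it" takes "a dataset"; both are donkey pronouns co-varying with the restrictor.
Strong reading: for every (p,d,a) with shared(p,d,a), cleaned(a,d).
Restrictor triples: (p1,d2,a1)→cleaned(a1,d2) ✗  (p1,d2,a2)→cleaned(a2,d2) ✗  (p1,d3,a1)→cleaned(a1,d3) ✗  (p2,d2,a3)→cleaned(a3,d2) ✓  (p2,d2,a5)→cleaned(a5,d2) ✓  (p3,d1,a4)→cleaned(a4,d1) ✓  (p3,d1,a5)→cleaned(a5,d1) ✓  (p3,d2,a1)→cleaned(a1,d2) ✗  (p3,d2,a5)→cleaned(a5,d2) ✓  (p3,d3,a2)→cleaned(a2,d3) ✗  (p4,d1,a3)→cleaned(a3,d1) ✓  (p4,d3,a5)→cleaned(a5,d3) ✓  (p5,d1,a1)→cleaned(a1,d1) ✗  (p5,d3,a4)→cleaned(a4,d3) ✗  (p5,d3,a5)→cleaned(a5,d3) ✓
Counterexamples (restrictor triples failing the scope): 7.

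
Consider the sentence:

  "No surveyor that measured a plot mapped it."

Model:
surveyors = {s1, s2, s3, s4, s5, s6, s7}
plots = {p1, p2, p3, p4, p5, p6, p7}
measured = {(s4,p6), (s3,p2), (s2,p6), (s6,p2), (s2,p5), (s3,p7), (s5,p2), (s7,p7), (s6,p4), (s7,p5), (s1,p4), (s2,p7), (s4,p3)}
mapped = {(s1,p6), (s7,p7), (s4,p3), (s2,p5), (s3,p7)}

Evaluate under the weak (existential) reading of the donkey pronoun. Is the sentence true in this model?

"it" takes "a plot" as antecedent — a donkey pronoun bound across the clause boundary.
Truth condition: for no (s,p) with measured(s,p) does mapped(s,p) hold.
Restrictor pairs — does the scope hold? (s1,p4):fails  (s2,p5):holds  (s2,p6):fails  (s2,p7):fails  (s3,p2):fails  (s3,p7):holds  (s4,p3):holds  (s4,p6):fails  (s5,p2):fails  (s6,p2):fails  (s6,p4):fails  (s7,p5):fails  (s7,p7):holds
Scope holds for 4 pair(s), so the sentence is false.

False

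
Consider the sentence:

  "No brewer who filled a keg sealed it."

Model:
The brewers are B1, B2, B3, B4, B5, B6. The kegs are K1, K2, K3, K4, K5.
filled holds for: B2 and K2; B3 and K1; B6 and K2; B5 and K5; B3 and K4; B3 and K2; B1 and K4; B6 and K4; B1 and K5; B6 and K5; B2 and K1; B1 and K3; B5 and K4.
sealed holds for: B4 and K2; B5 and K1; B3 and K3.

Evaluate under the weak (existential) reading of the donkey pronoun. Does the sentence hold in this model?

"it" takes "a keg" as antecedent — a donkey pronoun bound across the clause boundary.
Truth condition: for no (b,k) with filled(b,k) does sealed(b,k) hold.
Restrictor pairs — does the scope hold? (B1,K3):fails  (B1,K4):fails  (B1,K5):fails  (B2,K1):fails  (B2,K2):fails  (B3,K1):fails  (B3,K2):fails  (B3,K4):fails  (B5,K4):fails  (B5,K5):fails  (B6,K2):fails  (B6,K4):fails  (B6,K5):fails
Scope holds for no restrictor pair, so the sentence is true.

True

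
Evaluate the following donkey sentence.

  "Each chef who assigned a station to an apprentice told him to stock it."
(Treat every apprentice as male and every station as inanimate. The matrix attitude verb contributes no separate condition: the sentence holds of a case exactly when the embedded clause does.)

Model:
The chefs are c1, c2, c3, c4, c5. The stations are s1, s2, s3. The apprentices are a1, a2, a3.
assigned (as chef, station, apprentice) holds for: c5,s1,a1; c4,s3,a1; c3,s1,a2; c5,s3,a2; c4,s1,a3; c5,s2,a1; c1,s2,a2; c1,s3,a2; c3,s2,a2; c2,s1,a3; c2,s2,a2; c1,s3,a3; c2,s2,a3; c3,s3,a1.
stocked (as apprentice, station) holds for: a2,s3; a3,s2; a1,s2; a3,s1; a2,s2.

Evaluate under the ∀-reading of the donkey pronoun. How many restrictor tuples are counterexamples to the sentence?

"him" takes "an apprentice" as antecedent and "it" takes "a station"; both are donkey pronouns co-varying with the restrictor.
Strong reading: for every (c,s,a) with assigned(c,s,a), stocked(a,s).
Restrictor triples: (c1,s2,a2)→stocked(a2,s2) ✓  (c1,s3,a2)→stocked(a2,s3) ✓  (c1,s3,a3)→stocked(a3,s3) ✗  (c2,s1,a3)→stocked(a3,s1) ✓  (c2,s2,a2)→stocked(a2,s2) ✓  (c2,s2,a3)→stocked(a3,s2) ✓  (c3,s1,a2)→stocked(a2,s1) ✗  (c3,s2,a2)→stocked(a2,s2) ✓  (c3,s3,a1)→stocked(a1,s3) ✗  (c4,s1,a3)→stocked(a3,s1) ✓  (c4,s3,a1)→stocked(a1,s3) ✗  (c5,s1,a1)→stocked(a1,s1) ✗  (c5,s2,a1)→stocked(a1,s2) ✓  (c5,s3,a2)→stocked(a2,s3) ✓
Counterexamples (restrictor triples failing the scope): 5.

5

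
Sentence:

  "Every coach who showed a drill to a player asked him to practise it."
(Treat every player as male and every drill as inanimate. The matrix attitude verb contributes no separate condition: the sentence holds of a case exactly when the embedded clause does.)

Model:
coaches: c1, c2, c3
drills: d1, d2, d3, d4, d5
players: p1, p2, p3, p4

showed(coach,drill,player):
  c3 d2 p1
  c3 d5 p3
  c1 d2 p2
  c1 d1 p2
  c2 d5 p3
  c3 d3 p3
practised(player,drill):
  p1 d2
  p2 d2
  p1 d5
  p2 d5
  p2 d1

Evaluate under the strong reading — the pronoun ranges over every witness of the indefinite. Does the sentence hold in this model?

"him" takes "a player" as antecedent and "it" takes "a drill"; both are donkey pronouns co-varying with the restrictor.
Strong reading: for every (c,d,p) with showed(c,d,p), practised(p,d).
Restrictor triples: (c1,d1,p2)→practised(p2,d1) ✓  (c1,d2,p2)→practised(p2,d2) ✓  (c2,d5,p3)→practised(p3,d5) ✗  (c3,d2,p1)→practised(p1,d2) ✓  (c3,d3,p3)→practised(p3,d3) ✗  (c3,d5,p3)→practised(p3,d5) ✗
Counterexample: (c2,d5,p3) — practised(p3,d5) does not hold.

False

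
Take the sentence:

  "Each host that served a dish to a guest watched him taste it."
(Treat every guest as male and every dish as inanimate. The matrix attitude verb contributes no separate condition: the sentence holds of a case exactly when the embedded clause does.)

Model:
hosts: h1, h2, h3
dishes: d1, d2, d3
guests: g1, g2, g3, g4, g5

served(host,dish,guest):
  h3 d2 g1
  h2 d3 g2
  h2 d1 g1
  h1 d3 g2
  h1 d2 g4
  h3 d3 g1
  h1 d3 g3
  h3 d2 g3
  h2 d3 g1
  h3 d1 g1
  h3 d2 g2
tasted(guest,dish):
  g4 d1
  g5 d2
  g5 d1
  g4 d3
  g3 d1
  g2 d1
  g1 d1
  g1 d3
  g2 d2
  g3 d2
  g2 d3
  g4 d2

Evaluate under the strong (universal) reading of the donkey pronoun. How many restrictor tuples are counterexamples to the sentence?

2

"him" takes "a guest" as antecedent and "it" takes "a dish"; both are donkey pronouns co-varying with the restrictor.
Strong reading: for every (h,d,g) with served(h,d,g), tasted(g,d).
Restrictor triples: (h1,d2,g4)→tasted(g4,d2) ✓  (h1,d3,g2)→tasted(g2,d3) ✓  (h1,d3,g3)→tasted(g3,d3) ✗  (h2,d1,g1)→tasted(g1,d1) ✓  (h2,d3,g1)→tasted(g1,d3) ✓  (h2,d3,g2)→tasted(g2,d3) ✓  (h3,d1,g1)→tasted(g1,d1) ✓  (h3,d2,g1)→tasted(g1,d2) ✗  (h3,d2,g2)→tasted(g2,d2) ✓  (h3,d2,g3)→tasted(g3,d2) ✓  (h3,d3,g1)→tasted(g1,d3) ✓
Counterexamples (restrictor triples failing the scope): 2.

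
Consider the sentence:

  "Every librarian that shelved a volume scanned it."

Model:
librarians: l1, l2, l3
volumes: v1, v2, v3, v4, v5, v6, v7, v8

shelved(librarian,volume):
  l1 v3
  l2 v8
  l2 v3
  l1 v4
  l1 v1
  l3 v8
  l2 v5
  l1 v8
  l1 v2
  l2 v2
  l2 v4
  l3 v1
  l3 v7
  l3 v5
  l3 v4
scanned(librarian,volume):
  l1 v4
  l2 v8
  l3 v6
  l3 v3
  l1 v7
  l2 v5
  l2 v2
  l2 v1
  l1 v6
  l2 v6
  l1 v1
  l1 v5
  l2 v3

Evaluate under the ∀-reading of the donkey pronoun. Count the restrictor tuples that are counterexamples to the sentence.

9

"it" takes "a volume" as antecedent — a donkey pronoun bound across the clause boundary.
Strong reading: for every (l,v) with shelved(l,v), scanned(l,v).
Restrictor pairs: (l1,v1) ✓  (l1,v2) ✗  (l1,v3) ✗  (l1,v4) ✓  (l1,v8) ✗  (l2,v2) ✓  (l2,v3) ✓  (l2,v4) ✗  (l2,v5) ✓  (l2,v8) ✓  (l3,v1) ✗  (l3,v4) ✗  (l3,v5) ✗  (l3,v7) ✗  (l3,v8) ✗
Counterexamples (restrictor pairs failing the scope): 9.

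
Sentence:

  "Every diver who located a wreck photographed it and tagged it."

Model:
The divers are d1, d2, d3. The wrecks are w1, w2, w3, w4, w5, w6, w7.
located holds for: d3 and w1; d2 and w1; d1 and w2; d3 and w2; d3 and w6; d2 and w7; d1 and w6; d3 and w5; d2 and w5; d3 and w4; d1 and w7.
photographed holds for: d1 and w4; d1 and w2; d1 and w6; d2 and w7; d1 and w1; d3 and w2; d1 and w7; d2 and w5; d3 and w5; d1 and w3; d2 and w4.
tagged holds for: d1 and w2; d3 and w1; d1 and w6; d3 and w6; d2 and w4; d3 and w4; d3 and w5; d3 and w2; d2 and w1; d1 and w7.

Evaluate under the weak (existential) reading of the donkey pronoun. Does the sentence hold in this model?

"it" takes "a wreck" as antecedent — a donkey pronoun bound across the clause boundary.
Weak reading: every diver d with some located-wreck has at least one located-wreck w such that photographed(d,w) ∧ tagged(d,w).
Per diver: d1:✓  d2:✗  d3:✓
d2 has no witness among its located-wrecks.

False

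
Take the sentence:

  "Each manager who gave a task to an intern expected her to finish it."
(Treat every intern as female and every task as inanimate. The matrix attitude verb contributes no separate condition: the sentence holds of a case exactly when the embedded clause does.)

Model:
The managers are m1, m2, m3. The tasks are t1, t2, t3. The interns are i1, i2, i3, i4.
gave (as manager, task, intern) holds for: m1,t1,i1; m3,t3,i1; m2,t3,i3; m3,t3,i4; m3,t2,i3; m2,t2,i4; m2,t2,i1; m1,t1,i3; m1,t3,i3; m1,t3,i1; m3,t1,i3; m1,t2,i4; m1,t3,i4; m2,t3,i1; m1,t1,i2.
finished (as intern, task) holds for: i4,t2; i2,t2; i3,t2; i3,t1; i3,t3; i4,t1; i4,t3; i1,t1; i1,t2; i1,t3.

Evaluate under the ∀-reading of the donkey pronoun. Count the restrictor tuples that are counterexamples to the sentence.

"her" takes "an intern" as antecedent and "it" takes "a task"; both are donkey pronouns co-varying with the restrictor.
Strong reading: for every (m,t,i) with gave(m,t,i), finished(i,t).
Restrictor triples: (m1,t1,i1)→finished(i1,t1) ✓  (m1,t1,i2)→finished(i2,t1) ✗  (m1,t1,i3)→finished(i3,t1) ✓  (m1,t2,i4)→finished(i4,t2) ✓  (m1,t3,i1)→finished(i1,t3) ✓  (m1,t3,i3)→finished(i3,t3) ✓  (m1,t3,i4)→finished(i4,t3) ✓  (m2,t2,i1)→finished(i1,t2) ✓  (m2,t2,i4)→finished(i4,t2) ✓  (m2,t3,i1)→finished(i1,t3) ✓  (m2,t3,i3)→finished(i3,t3) ✓  (m3,t1,i3)→finished(i3,t1) ✓  (m3,t2,i3)→finished(i3,t2) ✓  (m3,t3,i1)→finished(i1,t3) ✓  (m3,t3,i4)→finished(i4,t3) ✓
Counterexamples (restrictor triples failing the scope): 1.

1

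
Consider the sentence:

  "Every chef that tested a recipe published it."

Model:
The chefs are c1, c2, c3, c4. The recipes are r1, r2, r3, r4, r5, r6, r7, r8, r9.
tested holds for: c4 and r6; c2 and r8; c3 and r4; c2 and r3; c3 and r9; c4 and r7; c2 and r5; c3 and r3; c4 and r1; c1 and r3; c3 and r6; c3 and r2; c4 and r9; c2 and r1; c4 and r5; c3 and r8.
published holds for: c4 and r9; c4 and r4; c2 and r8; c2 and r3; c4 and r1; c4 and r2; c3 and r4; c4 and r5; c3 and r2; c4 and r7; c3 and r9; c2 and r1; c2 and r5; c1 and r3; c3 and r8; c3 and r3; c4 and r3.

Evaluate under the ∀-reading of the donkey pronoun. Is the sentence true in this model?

"it" takes "a recipe" as antecedent — a donkey pronoun bound across the clause boundary.
Strong reading: for every (c,r) with tested(c,r), published(c,r).
Restrictor pairs: (c1,r3) ✓  (c2,r1) ✓  (c2,r3) ✓  (c2,r5) ✓  (c2,r8) ✓  (c3,r2) ✓  (c3,r3) ✓  (c3,r4) ✓  (c3,r6) ✗  (c3,r8) ✓  (c3,r9) ✓  (c4,r1) ✓  (c4,r5) ✓  (c4,r6) ✗  (c4,r7) ✓  (c4,r9) ✓
Counterexample: (c3,r6) is in tested but fails the scope.

False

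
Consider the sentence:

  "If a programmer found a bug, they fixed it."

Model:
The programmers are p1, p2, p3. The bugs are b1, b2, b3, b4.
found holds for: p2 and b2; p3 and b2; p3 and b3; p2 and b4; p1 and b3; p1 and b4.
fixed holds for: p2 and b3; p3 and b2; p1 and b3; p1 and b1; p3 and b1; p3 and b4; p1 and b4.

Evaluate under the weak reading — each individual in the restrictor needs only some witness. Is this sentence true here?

False

"it" takes "a bug" as antecedent — a donkey pronoun bound across the clause boundary.
Weak reading: every programmer p with some found-bug has at least one found-bug b such that fixed(p,b).
Per programmer: p1:✓  p2:✗  p3:✓
p2 has no witness among its found-bugs.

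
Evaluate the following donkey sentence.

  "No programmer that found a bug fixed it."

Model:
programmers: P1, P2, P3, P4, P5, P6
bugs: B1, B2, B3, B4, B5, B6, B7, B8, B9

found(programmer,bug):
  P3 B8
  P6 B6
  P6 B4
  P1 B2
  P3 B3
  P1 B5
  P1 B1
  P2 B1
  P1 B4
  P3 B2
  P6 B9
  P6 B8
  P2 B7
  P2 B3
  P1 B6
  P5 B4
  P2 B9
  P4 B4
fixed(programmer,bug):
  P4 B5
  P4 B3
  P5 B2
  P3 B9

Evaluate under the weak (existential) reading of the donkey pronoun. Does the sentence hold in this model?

True

"it" takes "a bug" as antecedent — a donkey pronoun bound across the clause boundary.
Truth condition: for no (p,b) with found(p,b) does fixed(p,b) hold.
Restrictor pairs — does the scope hold? (P1,B1):fails  (P1,B2):fails  (P1,B4):fails  (P1,B5):fails  (P1,B6):fails  (P2,B1):fails  (P2,B3):fails  (P2,B7):fails  (P2,B9):fails  (P3,B2):fails  (P3,B3):fails  (P3,B8):fails  (P4,B4):fails  (P5,B4):fails  (P6,B4):fails  (P6,B6):fails  (P6,B8):fails  (P6,B9):fails
Scope holds for no restrictor pair, so the sentence is true.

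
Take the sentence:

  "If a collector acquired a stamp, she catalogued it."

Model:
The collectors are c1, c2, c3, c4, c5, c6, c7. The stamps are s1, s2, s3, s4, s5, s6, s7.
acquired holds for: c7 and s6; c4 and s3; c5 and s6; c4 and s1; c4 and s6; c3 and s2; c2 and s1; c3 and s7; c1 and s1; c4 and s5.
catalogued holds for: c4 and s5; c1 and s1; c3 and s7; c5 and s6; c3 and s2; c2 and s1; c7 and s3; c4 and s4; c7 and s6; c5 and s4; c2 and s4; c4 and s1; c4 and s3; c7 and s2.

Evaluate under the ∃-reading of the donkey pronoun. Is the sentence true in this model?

True

"it" takes "a stamp" as antecedent — a donkey pronoun bound across the clause boundary.
Weak reading: every collector c with some acquired-stamp has at least one acquired-stamp s such that catalogued(c,s).
Per collector: c1:✓  c2:✓  c3:✓  c4:✓  c5:✓  c7:✓
Every collector in the restrictor has a witness.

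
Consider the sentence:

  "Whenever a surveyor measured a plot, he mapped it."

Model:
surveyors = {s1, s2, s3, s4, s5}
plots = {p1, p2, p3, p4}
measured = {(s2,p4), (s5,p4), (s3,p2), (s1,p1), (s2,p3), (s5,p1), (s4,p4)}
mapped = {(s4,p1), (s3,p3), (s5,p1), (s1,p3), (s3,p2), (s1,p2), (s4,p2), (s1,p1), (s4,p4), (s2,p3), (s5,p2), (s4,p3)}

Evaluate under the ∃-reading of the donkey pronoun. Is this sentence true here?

True

"it" takes "a plot" as antecedent — a donkey pronoun bound across the clause boundary.
Weak reading: every surveyor s with some measured-plot has at least one measured-plot p such that mapped(s,p).
Per surveyor: s1:✓  s2:✓  s3:✓  s4:✓  s5:✓
Every surveyor in the restrictor has a witness.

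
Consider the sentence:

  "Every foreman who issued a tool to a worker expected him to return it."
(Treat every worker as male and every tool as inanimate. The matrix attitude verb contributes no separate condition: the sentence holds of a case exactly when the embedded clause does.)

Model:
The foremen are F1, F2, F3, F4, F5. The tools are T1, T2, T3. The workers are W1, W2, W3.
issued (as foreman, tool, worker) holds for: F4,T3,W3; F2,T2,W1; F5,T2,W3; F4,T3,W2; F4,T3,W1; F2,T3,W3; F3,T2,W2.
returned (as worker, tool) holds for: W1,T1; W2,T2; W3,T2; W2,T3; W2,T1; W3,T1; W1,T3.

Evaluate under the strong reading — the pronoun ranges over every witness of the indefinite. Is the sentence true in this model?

"him" takes "a worker" as antecedent and "it" takes "a tool"; both are donkey pronouns co-varying with the restrictor.
Strong reading: for every (f,t,w) with issued(f,t,w), returned(w,t).
Restrictor triples: (F2,T2,W1)→returned(W1,T2) ✗  (F2,T3,W3)→returned(W3,T3) ✗  (F3,T2,W2)→returned(W2,T2) ✓  (F4,T3,W1)→returned(W1,T3) ✓  (F4,T3,W2)→returned(W2,T3) ✓  (F4,T3,W3)→returned(W3,T3) ✗  (F5,T2,W3)→returned(W3,T2) ✓
Counterexample: (F2,T2,W1) — returned(W1,T2) does not hold.

False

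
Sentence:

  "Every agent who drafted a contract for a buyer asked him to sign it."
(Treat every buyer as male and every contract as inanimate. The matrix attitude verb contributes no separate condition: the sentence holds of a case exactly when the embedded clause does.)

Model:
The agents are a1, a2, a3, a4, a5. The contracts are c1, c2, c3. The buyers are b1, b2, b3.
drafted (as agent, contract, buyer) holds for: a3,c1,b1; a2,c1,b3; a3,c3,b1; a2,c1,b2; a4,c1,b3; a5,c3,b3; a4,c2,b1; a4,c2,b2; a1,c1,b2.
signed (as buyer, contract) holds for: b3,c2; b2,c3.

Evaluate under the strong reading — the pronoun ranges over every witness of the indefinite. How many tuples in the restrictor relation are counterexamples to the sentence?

"him" takes "a buyer" as antecedent and "it" takes "a contract"; both are donkey pronouns co-varying with the restrictor.
Strong reading: for every (a,c,b) with drafted(a,c,b), signed(b,c).
Restrictor triples: (a1,c1,b2)→signed(b2,c1) ✗  (a2,c1,b2)→signed(b2,c1) ✗  (a2,c1,b3)→signed(b3,c1) ✗  (a3,c1,b1)→signed(b1,c1) ✗  (a3,c3,b1)→signed(b1,c3) ✗  (a4,c1,b3)→signed(b3,c1) ✗  (a4,c2,b1)→signed(b1,c2) ✗  (a4,c2,b2)→signed(b2,c2) ✗  (a5,c3,b3)→signed(b3,c3) ✗
Counterexamples (restrictor triples failing the scope): 9.

9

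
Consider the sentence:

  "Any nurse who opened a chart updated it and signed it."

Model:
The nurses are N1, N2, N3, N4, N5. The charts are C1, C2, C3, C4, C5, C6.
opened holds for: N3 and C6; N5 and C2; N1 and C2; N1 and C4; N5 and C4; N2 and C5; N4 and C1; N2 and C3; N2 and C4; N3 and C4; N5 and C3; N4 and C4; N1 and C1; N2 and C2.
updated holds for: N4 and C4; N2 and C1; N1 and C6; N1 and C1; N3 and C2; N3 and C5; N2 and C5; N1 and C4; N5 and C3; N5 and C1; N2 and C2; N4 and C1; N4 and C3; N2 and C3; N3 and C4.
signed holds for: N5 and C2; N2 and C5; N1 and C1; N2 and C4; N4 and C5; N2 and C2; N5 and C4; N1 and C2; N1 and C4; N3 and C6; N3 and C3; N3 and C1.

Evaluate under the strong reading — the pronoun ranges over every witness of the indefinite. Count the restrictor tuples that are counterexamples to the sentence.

"it" takes "a chart" as antecedent — a donkey pronoun bound across the clause boundary.
Strong reading: for every (n,c) with opened(n,c), updated(n,c) ∧ signed(n,c).
Restrictor pairs: (N1,C1) ✓  (N1,C2) ✗  (N1,C4) ✓  (N2,C2) ✓  (N2,C3) ✗  (N2,C4) ✗  (N2,C5) ✓  (N3,C4) ✗  (N3,C6) ✗  (N4,C1) ✗  (N4,C4) ✗  (N5,C2) ✗  (N5,C3) ✗  (N5,C4) ✗
Counterexamples (restrictor pairs failing the scope): 10.

10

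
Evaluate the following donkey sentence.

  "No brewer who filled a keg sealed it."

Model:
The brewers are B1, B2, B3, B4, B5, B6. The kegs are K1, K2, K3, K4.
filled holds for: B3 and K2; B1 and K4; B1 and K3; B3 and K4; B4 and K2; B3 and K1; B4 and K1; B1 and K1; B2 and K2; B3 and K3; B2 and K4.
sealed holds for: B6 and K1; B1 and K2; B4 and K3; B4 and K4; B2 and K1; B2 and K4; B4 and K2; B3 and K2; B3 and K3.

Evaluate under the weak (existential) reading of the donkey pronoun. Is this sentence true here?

False

"it" takes "a keg" as antecedent — a donkey pronoun bound across the clause boundary.
Truth condition: for no (b,k) with filled(b,k) does sealed(b,k) hold.
Restrictor pairs — does the scope hold? (B1,K1):fails  (B1,K3):fails  (B1,K4):fails  (B2,K2):fails  (B2,K4):holds  (B3,K1):fails  (B3,K2):holds  (B3,K3):holds  (B3,K4):fails  (B4,K1):fails  (B4,K2):holds
Scope holds for 4 pair(s), so the sentence is false.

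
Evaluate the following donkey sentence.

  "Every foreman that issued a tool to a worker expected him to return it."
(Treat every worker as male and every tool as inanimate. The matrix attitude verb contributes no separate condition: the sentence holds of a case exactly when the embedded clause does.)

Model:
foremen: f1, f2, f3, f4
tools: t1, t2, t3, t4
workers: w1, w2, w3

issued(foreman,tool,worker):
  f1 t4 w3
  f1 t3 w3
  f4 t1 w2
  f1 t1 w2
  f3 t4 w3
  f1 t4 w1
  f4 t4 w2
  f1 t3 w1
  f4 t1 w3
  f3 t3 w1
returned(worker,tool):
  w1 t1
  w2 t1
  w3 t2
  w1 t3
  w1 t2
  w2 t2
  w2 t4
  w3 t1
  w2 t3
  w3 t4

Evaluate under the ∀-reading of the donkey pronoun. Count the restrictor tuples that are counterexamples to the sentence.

2

"him" takes "a worker" as antecedent and "it" takes "a tool"; both are donkey pronouns co-varying with the restrictor.
Strong reading: for every (f,t,w) with issued(f,t,w), returned(w,t).
Restrictor triples: (f1,t1,w2)→returned(w2,t1) ✓  (f1,t3,w1)→returned(w1,t3) ✓  (f1,t3,w3)→returned(w3,t3) ✗  (f1,t4,w1)→returned(w1,t4) ✗  (f1,t4,w3)→returned(w3,t4) ✓  (f3,t3,w1)→returned(w1,t3) ✓  (f3,t4,w3)→returned(w3,t4) ✓  (f4,t1,w2)→returned(w2,t1) ✓  (f4,t1,w3)→returned(w3,t1) ✓  (f4,t4,w2)→returned(w2,t4) ✓
Counterexamples (restrictor triples failing the scope): 2.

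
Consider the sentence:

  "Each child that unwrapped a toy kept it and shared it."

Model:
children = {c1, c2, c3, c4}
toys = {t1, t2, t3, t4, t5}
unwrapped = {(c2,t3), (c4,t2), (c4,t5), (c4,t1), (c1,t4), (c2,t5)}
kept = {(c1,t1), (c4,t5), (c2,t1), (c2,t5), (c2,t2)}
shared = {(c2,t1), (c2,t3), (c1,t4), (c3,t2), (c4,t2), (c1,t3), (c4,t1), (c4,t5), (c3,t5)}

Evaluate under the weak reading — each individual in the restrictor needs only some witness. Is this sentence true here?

"it" takes "a toy" as antecedent — a donkey pronoun bound across the clause boundary.
Weak reading: every child c with some unwrapped-toy has at least one unwrapped-toy t such that kept(c,t) ∧ shared(c,t).
Per child: c1:✗  c2:✗  c4:✓
c1 has no witness among its unwrapped-toys.

False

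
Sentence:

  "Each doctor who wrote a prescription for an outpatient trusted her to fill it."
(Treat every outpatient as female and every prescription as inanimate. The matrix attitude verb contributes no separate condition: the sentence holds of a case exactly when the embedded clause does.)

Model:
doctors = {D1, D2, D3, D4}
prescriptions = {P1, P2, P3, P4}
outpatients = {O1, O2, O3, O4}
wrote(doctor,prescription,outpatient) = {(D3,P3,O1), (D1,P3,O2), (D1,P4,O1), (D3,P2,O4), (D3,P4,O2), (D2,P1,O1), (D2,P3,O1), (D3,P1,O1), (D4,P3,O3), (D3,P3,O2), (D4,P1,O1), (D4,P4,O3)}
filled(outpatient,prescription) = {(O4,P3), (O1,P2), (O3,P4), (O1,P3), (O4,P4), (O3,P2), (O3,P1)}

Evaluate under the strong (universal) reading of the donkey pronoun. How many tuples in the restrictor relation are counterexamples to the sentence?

"her" takes "an outpatient" as antecedent and "it" takes "a prescription"; both are donkey pronouns co-varying with the restrictor.
Strong reading: for every (d,p,o) with wrote(d,p,o), filled(o,p).
Restrictor triples: (D1,P3,O2)→filled(O2,P3) ✗  (D1,P4,O1)→filled(O1,P4) ✗  (D2,P1,O1)→filled(O1,P1) ✗  (D2,P3,O1)→filled(O1,P3) ✓  (D3,P1,O1)→filled(O1,P1) ✗  (D3,P2,O4)→filled(O4,P2) ✗  (D3,P3,O1)→filled(O1,P3) ✓  (D3,P3,O2)→filled(O2,P3) ✗  (D3,P4,O2)→filled(O2,P4) ✗  (D4,P1,O1)→filled(O1,P1) ✗  (D4,P3,O3)→filled(O3,P3) ✗  (D4,P4,O3)→filled(O3,P4) ✓
Counterexamples (restrictor triples failing the scope): 9.

9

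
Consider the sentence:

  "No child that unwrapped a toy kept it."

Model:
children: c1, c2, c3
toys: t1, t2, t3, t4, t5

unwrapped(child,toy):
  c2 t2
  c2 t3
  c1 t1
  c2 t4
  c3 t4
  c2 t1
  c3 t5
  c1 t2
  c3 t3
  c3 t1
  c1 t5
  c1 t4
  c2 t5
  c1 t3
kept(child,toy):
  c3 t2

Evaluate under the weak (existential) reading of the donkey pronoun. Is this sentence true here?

True

"it" takes "a toy" as antecedent — a donkey pronoun bound across the clause boundary.
Truth condition: for no (c,t) with unwrapped(c,t) does kept(c,t) hold.
Restrictor pairs — does the scope hold? (c1,t1):fails  (c1,t2):fails  (c1,t3):fails  (c1,t4):fails  (c1,t5):fails  (c2,t1):fails  (c2,t2):fails  (c2,t3):fails  (c2,t4):fails  (c2,t5):fails  (c3,t1):fails  (c3,t3):fails  (c3,t4):fails  (c3,t5):fails
Scope holds for no restrictor pair, so the sentence is true.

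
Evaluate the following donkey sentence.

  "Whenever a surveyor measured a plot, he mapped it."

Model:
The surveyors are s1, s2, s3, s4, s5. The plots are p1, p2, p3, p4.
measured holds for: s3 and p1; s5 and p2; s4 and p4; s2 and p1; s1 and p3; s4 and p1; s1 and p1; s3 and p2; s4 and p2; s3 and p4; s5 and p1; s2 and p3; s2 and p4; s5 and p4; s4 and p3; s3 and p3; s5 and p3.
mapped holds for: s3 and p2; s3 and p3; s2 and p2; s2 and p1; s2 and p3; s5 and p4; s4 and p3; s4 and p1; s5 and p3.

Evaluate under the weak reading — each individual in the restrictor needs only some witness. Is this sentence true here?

"it" takes "a plot" as antecedent — a donkey pronoun bound across the clause boundary.
Weak reading: every surveyor s with some measured-plot has at least one measured-plot p such that mapped(s,p).
Per surveyor: s1:✗  s2:✓  s3:✓  s4:✓  s5:✓
s1 has no witness among its measured-plots.

False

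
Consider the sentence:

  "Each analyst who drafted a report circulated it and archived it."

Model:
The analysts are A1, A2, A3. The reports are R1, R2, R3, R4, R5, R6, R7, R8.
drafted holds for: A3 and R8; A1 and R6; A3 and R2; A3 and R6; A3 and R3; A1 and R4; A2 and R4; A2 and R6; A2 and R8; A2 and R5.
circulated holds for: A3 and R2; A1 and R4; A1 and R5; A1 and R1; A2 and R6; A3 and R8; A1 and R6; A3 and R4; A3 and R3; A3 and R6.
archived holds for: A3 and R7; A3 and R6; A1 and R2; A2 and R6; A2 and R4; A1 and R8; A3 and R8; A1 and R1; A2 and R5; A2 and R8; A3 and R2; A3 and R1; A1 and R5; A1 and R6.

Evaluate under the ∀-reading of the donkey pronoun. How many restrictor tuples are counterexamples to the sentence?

"it" takes "a report" as antecedent — a donkey pronoun bound across the clause boundary.
Strong reading: for every (a,r) with drafted(a,r), circulated(a,r) ∧ archived(a,r).
Restrictor pairs: (A1,R4) ✗  (A1,R6) ✓  (A2,R4) ✗  (A2,R5) ✗  (A2,R6) ✓  (A2,R8) ✗  (A3,R2) ✓  (A3,R3) ✗  (A3,R6) ✓  (A3,R8) ✓
Counterexamples (restrictor pairs failing the scope): 5.

5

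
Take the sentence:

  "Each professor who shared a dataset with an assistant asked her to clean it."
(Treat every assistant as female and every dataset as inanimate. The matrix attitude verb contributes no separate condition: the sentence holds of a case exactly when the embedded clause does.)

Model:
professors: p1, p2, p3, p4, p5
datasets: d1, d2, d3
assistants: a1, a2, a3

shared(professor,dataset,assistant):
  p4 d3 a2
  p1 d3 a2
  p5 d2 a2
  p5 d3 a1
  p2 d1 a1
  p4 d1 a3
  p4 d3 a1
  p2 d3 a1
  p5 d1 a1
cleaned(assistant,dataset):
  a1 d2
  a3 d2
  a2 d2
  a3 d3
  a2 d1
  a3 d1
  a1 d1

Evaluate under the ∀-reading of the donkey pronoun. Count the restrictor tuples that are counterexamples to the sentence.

"her" takes "an assistant" as antecedent and "it" takes "a dataset"; both are donkey pronouns co-varying with the restrictor.
Strong reading: for every (p,d,a) with shared(p,d,a), cleaned(a,d).
Restrictor triples: (p1,d3,a2)→cleaned(a2,d3) ✗  (p2,d1,a1)→cleaned(a1,d1) ✓  (p2,d3,a1)→cleaned(a1,d3) ✗  (p4,d1,a3)→cleaned(a3,d1) ✓  (p4,d3,a1)→cleaned(a1,d3) ✗  (p4,d3,a2)→cleaned(a2,d3) ✗  (p5,d1,a1)→cleaned(a1,d1) ✓  (p5,d2,a2)→cleaned(a2,d2) ✓  (p5,d3,a1)→cleaned(a1,d3) ✗
Counterexamples (restrictor triples failing the scope): 5.

5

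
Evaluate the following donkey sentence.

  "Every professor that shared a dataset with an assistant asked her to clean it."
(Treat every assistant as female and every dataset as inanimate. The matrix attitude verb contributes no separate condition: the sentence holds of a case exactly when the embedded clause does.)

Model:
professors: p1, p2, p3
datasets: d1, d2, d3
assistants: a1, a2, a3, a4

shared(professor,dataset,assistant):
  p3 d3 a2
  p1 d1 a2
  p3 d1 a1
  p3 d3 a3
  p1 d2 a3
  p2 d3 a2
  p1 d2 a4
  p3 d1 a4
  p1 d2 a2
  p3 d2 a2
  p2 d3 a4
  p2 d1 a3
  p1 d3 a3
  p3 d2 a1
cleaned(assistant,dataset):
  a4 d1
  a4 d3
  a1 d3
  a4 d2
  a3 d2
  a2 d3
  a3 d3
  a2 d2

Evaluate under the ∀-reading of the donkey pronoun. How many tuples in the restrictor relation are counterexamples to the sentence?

"her" takes "an assistant" as antecedent and "it" takes "a dataset"; both are donkey pronouns co-varying with the restrictor.
Strong reading: for every (p,d,a) with shared(p,d,a), cleaned(a,d).
Restrictor triples: (p1,d1,a2)→cleaned(a2,d1) ✗  (p1,d2,a2)→cleaned(a2,d2) ✓  (p1,d2,a3)→cleaned(a3,d2) ✓  (p1,d2,a4)→cleaned(a4,d2) ✓  (p1,d3,a3)→cleaned(a3,d3) ✓  (p2,d1,a3)→cleaned(a3,d1) ✗  (p2,d3,a2)→cleaned(a2,d3) ✓  (p2,d3,a4)→cleaned(a4,d3) ✓  (p3,d1,a1)→cleaned(a1,d1) ✗  (p3,d1,a4)→cleaned(a4,d1) ✓  (p3,d2,a1)→cleaned(a1,d2) ✗  (p3,d2,a2)→cleaned(a2,d2) ✓  (p3,d3,a2)→cleaned(a2,d3) ✓  (p3,d3,a3)→cleaned(a3,d3) ✓
Counterexamples (restrictor triples failing the scope): 4.

4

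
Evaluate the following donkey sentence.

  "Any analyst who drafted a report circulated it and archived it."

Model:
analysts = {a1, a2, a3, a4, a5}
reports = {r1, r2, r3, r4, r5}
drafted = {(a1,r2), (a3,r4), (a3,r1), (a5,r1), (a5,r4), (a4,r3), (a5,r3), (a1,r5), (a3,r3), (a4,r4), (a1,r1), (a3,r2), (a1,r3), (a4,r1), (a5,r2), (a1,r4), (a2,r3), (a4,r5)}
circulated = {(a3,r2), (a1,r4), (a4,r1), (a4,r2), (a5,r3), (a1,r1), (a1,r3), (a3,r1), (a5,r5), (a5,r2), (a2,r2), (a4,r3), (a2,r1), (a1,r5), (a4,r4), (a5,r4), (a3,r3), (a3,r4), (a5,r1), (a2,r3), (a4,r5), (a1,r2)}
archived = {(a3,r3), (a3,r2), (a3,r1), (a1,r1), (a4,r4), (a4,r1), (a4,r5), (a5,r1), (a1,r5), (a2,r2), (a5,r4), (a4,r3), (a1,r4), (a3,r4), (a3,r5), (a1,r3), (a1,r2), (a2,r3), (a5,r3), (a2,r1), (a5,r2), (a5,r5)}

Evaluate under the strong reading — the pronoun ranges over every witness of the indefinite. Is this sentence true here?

True

"it" takes "a report" as antecedent — a donkey pronoun bound across the clause boundary.
Strong reading: for every (a,r) with drafted(a,r), circulated(a,r) ∧ archived(a,r).
Restrictor pairs: (a1,r1) ✓  (a1,r2) ✓  (a1,r3) ✓  (a1,r4) ✓  (a1,r5) ✓  (a2,r3) ✓  (a3,r1) ✓  (a3,r2) ✓  (a3,r3) ✓  (a3,r4) ✓  (a4,r1) ✓  (a4,r3) ✓  (a4,r4) ✓  (a4,r5) ✓  (a5,r1) ✓  (a5,r2) ✓  (a5,r3) ✓  (a5,r4) ✓
Every restrictor pair satisfies the scope.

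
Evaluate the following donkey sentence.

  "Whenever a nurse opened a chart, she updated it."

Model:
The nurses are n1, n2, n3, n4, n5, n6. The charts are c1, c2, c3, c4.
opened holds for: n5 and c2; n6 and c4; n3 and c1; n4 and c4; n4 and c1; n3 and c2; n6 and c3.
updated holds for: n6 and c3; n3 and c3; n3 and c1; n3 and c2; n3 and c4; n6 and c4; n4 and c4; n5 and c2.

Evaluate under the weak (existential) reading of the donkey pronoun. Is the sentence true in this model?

"it" takes "a chart" as antecedent — a donkey pronoun bound across the clause boundary.
Weak reading: every nurse n with some opened-chart has at least one opened-chart c such that updated(n,c).
Per nurse: n3:✓  n4:✓  n5:✓  n6:✓
Every nurse in the restrictor has a witness.

True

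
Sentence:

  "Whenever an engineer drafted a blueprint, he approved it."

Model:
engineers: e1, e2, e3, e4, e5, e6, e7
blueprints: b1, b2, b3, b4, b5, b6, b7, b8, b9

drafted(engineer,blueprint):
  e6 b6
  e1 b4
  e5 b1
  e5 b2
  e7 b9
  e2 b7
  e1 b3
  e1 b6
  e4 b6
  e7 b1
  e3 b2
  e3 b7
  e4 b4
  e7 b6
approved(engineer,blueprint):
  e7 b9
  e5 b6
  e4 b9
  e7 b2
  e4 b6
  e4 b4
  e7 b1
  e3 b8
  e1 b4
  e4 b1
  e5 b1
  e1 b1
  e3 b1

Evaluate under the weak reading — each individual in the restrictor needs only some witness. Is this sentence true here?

False

"it" takes "a blueprint" as antecedent — a donkey pronoun bound across the clause boundary.
Weak reading: every engineer e with some drafted-blueprint has at least one drafted-blueprint b such that approved(e,b).
Per engineer: e1:✓  e2:✗  e3:✗  e4:✓  e5:✓  e6:✗  e7:✓
e2 has no witness among its drafted-blueprints.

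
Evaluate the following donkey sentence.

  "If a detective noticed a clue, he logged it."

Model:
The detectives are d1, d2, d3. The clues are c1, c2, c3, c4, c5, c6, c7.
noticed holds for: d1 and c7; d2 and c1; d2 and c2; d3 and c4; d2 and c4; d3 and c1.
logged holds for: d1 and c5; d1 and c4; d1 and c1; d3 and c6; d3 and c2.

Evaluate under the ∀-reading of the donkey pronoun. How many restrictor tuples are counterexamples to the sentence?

6

"it" takes "a clue" as antecedent — a donkey pronoun bound across the clause boundary.
Strong reading: for every (d,c) with noticed(d,c), logged(d,c).
Restrictor pairs: (d1,c7) ✗  (d2,c1) ✗  (d2,c2) ✗  (d2,c4) ✗  (d3,c1) ✗  (d3,c4) ✗
Counterexamples (restrictor pairs failing the scope): 6.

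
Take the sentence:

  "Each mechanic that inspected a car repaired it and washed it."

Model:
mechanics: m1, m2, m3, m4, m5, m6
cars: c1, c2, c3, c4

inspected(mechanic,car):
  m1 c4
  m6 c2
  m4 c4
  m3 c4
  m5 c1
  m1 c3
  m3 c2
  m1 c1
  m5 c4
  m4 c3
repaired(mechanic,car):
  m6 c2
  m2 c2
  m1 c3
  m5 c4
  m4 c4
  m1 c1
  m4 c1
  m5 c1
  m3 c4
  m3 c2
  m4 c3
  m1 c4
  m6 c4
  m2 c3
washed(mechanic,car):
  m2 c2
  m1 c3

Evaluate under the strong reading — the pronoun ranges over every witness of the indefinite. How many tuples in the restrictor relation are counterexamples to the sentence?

"it" takes "a car" as antecedent — a donkey pronoun bound across the clause boundary.
Strong reading: for every (m,c) with inspected(m,c), repaired(m,c) ∧ washed(m,c).
Restrictor pairs: (m1,c1) ✗  (m1,c3) ✓  (m1,c4) ✗  (m3,c2) ✗  (m3,c4) ✗  (m4,c3) ✗  (m4,c4) ✗  (m5,c1) ✗  (m5,c4) ✗  (m6,c2) ✗
Counterexamples (restrictor pairs failing the scope): 9.

9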